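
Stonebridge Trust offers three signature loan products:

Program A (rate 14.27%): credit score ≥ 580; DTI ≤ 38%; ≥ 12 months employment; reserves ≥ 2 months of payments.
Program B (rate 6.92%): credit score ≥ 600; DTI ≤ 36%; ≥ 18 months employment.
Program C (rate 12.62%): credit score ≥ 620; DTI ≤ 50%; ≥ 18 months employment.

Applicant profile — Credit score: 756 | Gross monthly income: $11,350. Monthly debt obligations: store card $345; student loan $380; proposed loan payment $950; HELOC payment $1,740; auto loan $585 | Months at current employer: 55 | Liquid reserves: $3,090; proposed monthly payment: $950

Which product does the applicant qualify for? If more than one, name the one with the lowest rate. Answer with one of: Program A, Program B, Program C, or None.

Total debts = (345 + 380 + 950 + 1,740 + 585) = 4,000; DTI = 4,000/11,350 = 35.2%.
Reserves = 3,090/950 = 3.3 months.
Program A: score 756 ≥ 580; DTI 35.2% ≤ 38%; employment 55 ≥ 12 mo; reserves 3.3 ≥ 2 mo → qualifies.
Program B: score 756 ≥ 600; DTI 35.2% ≤ 36%; employment 55 ≥ 18 mo → qualifies.
Program C: score 756 ≥ 620; DTI 35.2% ≤ 50%; employment 55 ≥ 18 mo → qualifies.
Qualifying: Program A, Program B, Program C. Lowest rate is 6.92% → Program B.

Program B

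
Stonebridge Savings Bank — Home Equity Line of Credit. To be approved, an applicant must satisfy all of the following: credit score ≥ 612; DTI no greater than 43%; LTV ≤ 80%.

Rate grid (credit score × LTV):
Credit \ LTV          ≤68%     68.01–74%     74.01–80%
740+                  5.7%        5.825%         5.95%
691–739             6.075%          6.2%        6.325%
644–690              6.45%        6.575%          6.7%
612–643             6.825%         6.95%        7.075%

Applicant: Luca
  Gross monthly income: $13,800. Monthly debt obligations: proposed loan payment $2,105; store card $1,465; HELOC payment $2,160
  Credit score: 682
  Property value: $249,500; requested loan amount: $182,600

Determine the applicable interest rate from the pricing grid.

6.575%

Credit score 682 ≥ 612; Total monthly debts = (2,105 + 1,465 + 2,160) = 5,730. DTI = 5,730/13,800 = 41.5% ≤ 43%
LTV = 182,600/249,500 = 73.2% ≤ 80%
Row: 682 falls in 644–690. Column: 73.2% falls in 68.01–74%. Rate = 6.575%.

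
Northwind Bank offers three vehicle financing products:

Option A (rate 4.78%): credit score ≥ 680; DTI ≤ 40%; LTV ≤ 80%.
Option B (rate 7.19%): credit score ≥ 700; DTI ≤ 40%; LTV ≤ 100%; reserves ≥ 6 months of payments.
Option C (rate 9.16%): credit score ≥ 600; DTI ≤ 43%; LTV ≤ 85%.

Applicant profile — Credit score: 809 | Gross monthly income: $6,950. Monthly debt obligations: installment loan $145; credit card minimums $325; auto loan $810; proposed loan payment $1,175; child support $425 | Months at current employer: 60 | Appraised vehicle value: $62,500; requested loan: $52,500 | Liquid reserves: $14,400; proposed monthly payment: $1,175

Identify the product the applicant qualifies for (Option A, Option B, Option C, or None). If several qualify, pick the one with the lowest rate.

Total debts = (145 + 325 + 810 + 1,175 + 425) = 2,880; DTI = 2,880/6,950 = 41.4%.
LTV = 52,500/62,500 = 84%.
Reserves = 14,400/1,175 = 12.3 months.
Option A: score 809 ≥ 680; DTI 41.4% > 40%; LTV 84% > 80% → does not qualify.
Option B: score 809 ≥ 700; DTI 41.4% > 40%; LTV 84% ≤ 100%; reserves 12.3 ≥ 6 mo → does not qualify.
Option C: score 809 ≥ 600; DTI 41.4% ≤ 43%; LTV 84% ≤ 85% → qualifies.

Option C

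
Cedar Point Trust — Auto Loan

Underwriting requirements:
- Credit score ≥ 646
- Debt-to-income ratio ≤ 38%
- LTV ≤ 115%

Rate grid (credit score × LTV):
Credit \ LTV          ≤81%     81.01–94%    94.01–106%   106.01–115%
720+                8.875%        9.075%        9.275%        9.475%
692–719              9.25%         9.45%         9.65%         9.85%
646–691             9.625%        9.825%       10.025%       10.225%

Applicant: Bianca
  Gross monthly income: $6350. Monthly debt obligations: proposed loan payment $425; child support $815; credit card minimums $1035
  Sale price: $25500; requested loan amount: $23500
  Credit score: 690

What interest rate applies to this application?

Credit score 690 ≥ 646; Total monthly debts = (425 + 815 + 1,035) = 2,275. DTI: 2,275 ÷ 6,350 = 35.8%, within the 38% cap
Loan-to-value = 23,500/25,500 = 92.2% — pass (115% max)
Score 690 is in the 646–691 band; LTV 92.2% is in the 81.01–94% band → 9.825%.

9.825%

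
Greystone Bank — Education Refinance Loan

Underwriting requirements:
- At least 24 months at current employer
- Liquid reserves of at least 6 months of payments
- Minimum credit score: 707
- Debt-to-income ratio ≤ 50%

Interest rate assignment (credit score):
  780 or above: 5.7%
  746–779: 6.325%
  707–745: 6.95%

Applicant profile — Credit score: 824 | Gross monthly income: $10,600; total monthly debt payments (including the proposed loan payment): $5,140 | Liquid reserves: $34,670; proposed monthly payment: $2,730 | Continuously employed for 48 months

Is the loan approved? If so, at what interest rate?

Credit score 824 ≥ 707 (meets minimum)
Employment 48 ≥ 24 months
Reserves: 34,670 ÷ 2,730 = 12.7 months (meets 6-month minimum)
DTI: 5,140 ÷ 10,600 = 48.5%, within the 50% cap
All requirements met. Score 824 falls in the 780 or above tier → 5.7%.

Approved at 5.7%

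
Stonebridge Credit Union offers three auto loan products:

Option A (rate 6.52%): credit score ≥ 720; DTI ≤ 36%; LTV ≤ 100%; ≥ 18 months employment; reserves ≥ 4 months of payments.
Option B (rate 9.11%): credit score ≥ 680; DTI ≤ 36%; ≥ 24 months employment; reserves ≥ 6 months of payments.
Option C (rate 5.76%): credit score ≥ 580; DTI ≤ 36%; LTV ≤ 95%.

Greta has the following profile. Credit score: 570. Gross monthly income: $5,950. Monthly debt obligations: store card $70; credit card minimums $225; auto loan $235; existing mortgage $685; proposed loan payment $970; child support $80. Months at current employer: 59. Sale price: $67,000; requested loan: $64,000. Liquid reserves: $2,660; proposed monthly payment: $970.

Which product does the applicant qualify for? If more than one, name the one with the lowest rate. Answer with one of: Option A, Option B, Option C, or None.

None

Total debts = (70 + 225 + 235 + 685 + 970 + 80) = 2,265; DTI = 2,265/5,950 = 38.1%.
LTV = 64,000/67,000 = 95.5%.
Reserves = 2,660/970 = 2.7 months.
Option A: score 570 < 720; DTI 38.1% > 36%; LTV 95.5% ≤ 100%; employment 59 ≥ 18 mo; reserves 2.7 < 4 mo → does not qualify.
Option B: score 570 < 680; DTI 38.1% > 36%; employment 59 ≥ 24 mo; reserves 2.7 < 6 mo → does not qualify.
Option C: score 570 < 580; DTI 38.1% > 36%; LTV 95.5% > 95% → does not qualify.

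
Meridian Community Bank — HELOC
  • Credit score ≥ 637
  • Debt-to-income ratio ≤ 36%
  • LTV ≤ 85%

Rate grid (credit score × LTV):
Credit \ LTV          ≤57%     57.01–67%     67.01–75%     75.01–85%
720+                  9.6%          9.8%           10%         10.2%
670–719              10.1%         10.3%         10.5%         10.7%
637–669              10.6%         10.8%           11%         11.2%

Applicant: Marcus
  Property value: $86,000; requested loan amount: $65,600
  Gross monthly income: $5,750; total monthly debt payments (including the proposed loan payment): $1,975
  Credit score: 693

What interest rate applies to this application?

Credit score 693 ≥ 637; DTI = 1,975/5,750 = 34.3% ≤ 36%
LTV: 65,600 ÷ 86,000 = 76.3%, within 85% cap
Score 693 is in the 670–719 band; LTV 76.3% is in the 75.01–85% band → 10.7%.

10.7%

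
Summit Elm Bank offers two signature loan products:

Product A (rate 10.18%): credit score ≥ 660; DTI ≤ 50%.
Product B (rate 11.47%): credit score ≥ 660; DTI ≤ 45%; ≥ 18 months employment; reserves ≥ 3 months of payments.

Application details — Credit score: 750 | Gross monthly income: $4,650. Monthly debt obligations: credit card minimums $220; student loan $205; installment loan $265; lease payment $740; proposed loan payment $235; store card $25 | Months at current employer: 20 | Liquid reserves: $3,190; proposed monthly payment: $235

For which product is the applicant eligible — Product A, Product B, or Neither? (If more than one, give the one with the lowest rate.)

Product A

Total debts = (220 + 205 + 265 + 740 + 235 + 25) = 1,690; DTI = 1,690/4,650 = 36.3%.
Reserves = 3,190/235 = 13.6 months.
Product A: score 750 ≥ 660; DTI 36.3% ≤ 50% → qualifies.
Product B: score 750 ≥ 660; DTI 36.3% ≤ 45%; employment 20 ≥ 18 mo; reserves 13.6 ≥ 3 mo → qualifies.
Qualifying: Product A, Product B. Lowest rate is 10.18% → Product A.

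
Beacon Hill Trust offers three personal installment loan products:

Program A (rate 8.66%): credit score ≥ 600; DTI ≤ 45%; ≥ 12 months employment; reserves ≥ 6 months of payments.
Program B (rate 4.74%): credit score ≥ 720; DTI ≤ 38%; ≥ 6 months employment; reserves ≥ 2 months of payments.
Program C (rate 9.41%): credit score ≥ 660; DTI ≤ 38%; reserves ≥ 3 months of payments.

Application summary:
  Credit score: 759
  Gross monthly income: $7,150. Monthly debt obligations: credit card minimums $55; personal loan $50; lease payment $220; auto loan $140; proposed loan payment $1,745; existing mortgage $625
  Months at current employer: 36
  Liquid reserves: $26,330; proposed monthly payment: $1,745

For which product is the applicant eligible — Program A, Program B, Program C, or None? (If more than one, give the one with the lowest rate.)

Program A

Total debts = (55 + 50 + 220 + 140 + 1,745 + 625) = 2,835; DTI = 2,835/7,150 = 39.7%.
Reserves = 26,330/1,745 = 15.1 months.
Program A: score 759 ≥ 600; DTI 39.7% ≤ 45%; employment 36 ≥ 12 mo; reserves 15.1 ≥ 6 mo → qualifies.
Program B: score 759 ≥ 720; DTI 39.7% > 38%; employment 36 ≥ 6 mo; reserves 15.1 ≥ 2 mo → does not qualify.
Program C: score 759 ≥ 660; DTI 39.7% > 38%; reserves 15.1 ≥ 3 mo → does not qualify.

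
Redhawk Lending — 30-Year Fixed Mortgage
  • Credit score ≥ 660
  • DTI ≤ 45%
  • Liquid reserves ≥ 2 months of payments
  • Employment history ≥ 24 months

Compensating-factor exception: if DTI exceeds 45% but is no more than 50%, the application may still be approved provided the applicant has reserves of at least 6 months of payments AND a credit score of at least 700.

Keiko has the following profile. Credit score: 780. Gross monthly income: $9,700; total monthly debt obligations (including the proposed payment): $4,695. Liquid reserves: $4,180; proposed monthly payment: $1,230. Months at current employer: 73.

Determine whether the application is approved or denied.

Denied

Credit score 780 ≥ 660 (meets base)
DTI = 4,695/9,700 = 48.4% > 45% — standard DTI limit exceeded.
Reserves: 4,180 ÷ 1,230 = 3.4 months (meets 2-month minimum)
Employment 73 ≥ 24 months
48.4% falls in the override range (45%–50%), so the compensating-factor test applies.
Reserves 3.4 < 6 months; credit score 780 ≥ 700.
Compensating-factor requirement not fully met.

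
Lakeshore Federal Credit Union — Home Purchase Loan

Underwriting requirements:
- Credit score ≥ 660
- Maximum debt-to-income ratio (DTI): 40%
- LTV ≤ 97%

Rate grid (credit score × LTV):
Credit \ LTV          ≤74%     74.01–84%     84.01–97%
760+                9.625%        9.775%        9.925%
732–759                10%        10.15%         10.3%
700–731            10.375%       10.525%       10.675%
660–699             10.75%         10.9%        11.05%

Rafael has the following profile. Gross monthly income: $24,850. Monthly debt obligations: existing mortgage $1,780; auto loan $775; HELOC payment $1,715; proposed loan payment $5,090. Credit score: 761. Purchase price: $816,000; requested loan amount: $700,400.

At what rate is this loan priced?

9.925%

Credit score 761 ≥ 660; Total monthly debts = (1,780 + 775 + 1,715 + 5,090) = 9,360. Debt-to-income = 9,360/24,850 = 37.7% — meets 40% limit
LTV = 700,400/816,000 = 85.8% ≤ 97%
Credit 761 → row 760+; LTV 85.8% → column 84.01–97%. Grid cell → 9.925%.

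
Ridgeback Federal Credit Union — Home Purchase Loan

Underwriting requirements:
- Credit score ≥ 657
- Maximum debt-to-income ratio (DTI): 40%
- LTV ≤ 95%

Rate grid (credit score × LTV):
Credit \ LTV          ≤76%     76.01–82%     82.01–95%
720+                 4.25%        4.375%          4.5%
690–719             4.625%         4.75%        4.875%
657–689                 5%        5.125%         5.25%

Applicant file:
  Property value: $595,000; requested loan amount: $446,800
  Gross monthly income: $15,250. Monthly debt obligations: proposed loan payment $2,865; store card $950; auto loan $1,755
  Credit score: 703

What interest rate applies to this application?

4.625%

Credit score 703 ≥ 657; Total monthly debts = (2,865 + 950 + 1,755) = 5,570. DTI: 5,570 ÷ 15,250 = 36.5%, within the 40% cap
Loan-to-value = 446,800/595,000 = 75.1% — pass (95% max)
Score 703 is in the 690–719 band; LTV 75.1% is in the ≤76% band → 4.625%.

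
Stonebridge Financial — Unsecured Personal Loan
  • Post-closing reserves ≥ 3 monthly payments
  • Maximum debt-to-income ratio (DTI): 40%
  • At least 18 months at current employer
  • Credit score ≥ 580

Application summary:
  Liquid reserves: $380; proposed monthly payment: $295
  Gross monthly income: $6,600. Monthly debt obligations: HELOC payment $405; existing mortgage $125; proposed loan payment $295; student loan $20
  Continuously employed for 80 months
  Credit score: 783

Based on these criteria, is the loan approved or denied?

Reserves = 380/295 = 1.3 months < 3
Total monthly debts = (405 + 125 + 295 + 20) = 845. Debt-to-income = 845/6,600 = 12.8% — meets 40% limit
Employment 80 ≥ 18 months
Credit score 783 ≥ 580 (meets)
Fails on reserves.

Denied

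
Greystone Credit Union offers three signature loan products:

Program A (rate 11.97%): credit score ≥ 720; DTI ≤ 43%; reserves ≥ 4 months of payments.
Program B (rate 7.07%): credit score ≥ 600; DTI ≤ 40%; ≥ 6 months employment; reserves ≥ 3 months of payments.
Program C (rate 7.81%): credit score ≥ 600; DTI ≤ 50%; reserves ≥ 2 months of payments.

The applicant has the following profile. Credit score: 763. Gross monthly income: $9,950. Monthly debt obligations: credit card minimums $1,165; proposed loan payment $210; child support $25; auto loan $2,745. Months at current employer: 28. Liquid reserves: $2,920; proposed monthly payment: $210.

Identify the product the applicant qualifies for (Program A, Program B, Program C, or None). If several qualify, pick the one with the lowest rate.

Program C

Total debts = (1,165 + 210 + 25 + 2,745) = 4,145; DTI = 4,145/9,950 = 41.7%.
Reserves = 2,920/210 = 13.9 months.
Program A: score 763 ≥ 720; DTI 41.7% ≤ 43%; reserves 13.9 ≥ 4 mo → qualifies.
Program B: score 763 ≥ 600; DTI 41.7% > 40%; employment 28 ≥ 6 mo; reserves 13.9 ≥ 3 mo → does not qualify.
Program C: score 763 ≥ 600; DTI 41.7% ≤ 50%; reserves 13.9 ≥ 2 mo → qualifies.
Qualifying: Program A, Program C. Lowest rate is 7.81% → Program C.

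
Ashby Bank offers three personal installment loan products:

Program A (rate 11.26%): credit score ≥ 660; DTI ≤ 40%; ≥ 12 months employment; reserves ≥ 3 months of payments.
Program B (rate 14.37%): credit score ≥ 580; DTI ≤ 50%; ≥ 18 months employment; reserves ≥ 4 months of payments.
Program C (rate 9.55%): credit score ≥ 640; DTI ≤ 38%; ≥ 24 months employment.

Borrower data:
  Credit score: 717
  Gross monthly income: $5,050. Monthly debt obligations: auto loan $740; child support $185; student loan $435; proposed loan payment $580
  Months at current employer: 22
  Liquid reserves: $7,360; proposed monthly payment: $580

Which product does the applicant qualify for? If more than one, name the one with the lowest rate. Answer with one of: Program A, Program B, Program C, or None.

Total debts = (740 + 185 + 435 + 580) = 1,940; DTI = 1,940/5,050 = 38.4%.
Reserves = 7,360/580 = 12.7 months.
Program A: score 717 ≥ 660; DTI 38.4% ≤ 40%; employment 22 ≥ 12 mo; reserves 12.7 ≥ 3 mo → qualifies.
Program B: score 717 ≥ 580; DTI 38.4% ≤ 50%; employment 22 ≥ 18 mo; reserves 12.7 ≥ 4 mo → qualifies.
Program C: score 717 ≥ 640; DTI 38.4% > 38%; employment 22 < 24 mo → does not qualify.
Qualifying: Program A, Program B. Lowest rate is 11.26% → Program A.

Program A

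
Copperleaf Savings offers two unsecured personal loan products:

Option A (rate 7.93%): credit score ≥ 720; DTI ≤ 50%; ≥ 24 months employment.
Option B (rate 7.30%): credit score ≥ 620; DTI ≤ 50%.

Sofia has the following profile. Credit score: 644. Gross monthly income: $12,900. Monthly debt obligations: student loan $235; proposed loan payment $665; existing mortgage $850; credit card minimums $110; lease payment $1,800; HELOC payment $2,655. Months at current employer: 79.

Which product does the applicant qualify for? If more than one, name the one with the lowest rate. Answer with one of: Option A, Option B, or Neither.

Total debts = (235 + 665 + 850 + 110 + 1,800 + 2,655) = 6,315; DTI = 6,315/12,900 = 49%.
Option A: score 644 < 720; DTI 49% ≤ 50%; employment 79 ≥ 24 mo → does not qualify.
Option B: score 644 ≥ 620; DTI 49% ≤ 50% → qualifies.

Option B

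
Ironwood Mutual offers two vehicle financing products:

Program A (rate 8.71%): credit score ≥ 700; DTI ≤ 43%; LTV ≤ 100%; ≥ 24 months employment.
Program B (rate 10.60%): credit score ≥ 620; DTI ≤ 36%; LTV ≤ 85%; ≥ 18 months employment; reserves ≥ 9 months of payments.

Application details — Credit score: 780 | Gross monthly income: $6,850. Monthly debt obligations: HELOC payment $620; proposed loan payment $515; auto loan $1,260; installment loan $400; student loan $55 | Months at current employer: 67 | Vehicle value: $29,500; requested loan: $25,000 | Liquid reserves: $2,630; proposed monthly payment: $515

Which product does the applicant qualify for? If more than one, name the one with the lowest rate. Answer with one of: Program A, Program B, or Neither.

Program A

Total debts = (620 + 515 + 1,260 + 400 + 55) = 2,850; DTI = 2,850/6,850 = 41.6%.
LTV = 25,000/29,500 = 84.7%.
Reserves = 2,630/515 = 5.1 months.
Program A: score 780 ≥ 700; DTI 41.6% ≤ 43%; LTV 84.7% ≤ 100%; employment 67 ≥ 24 mo → qualifies.
Program B: score 780 ≥ 620; DTI 41.6% > 36%; LTV 84.7% ≤ 85%; employment 67 ≥ 18 mo; reserves 5.1 < 9 mo → does not qualify.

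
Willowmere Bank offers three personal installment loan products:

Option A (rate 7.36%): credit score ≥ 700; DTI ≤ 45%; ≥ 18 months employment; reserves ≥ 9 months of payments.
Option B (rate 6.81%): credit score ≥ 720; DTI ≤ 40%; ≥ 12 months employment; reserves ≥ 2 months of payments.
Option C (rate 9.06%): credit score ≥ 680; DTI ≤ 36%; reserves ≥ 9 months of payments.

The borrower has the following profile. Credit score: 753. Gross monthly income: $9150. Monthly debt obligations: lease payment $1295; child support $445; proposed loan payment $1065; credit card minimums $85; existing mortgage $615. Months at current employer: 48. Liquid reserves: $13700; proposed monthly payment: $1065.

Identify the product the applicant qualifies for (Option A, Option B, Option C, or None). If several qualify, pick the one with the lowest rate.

Total debts = (1,295 + 445 + 1,065 + 85 + 615) = 3,505; DTI = 3,505/9,150 = 38.3%.
Reserves = 13,700/1,065 = 12.9 months.
Option A: score 753 ≥ 700; DTI 38.3% ≤ 45%; employment 48 ≥ 18 mo; reserves 12.9 ≥ 9 mo → qualifies.
Option B: score 753 ≥ 720; DTI 38.3% ≤ 40%; employment 48 ≥ 12 mo; reserves 12.9 ≥ 2 mo → qualifies.
Option C: score 753 ≥ 680; DTI 38.3% > 36%; reserves 12.9 ≥ 9 mo → does not qualify.
Qualifying: Option A, Option B. Lowest rate is 6.81% → Option B.

Option B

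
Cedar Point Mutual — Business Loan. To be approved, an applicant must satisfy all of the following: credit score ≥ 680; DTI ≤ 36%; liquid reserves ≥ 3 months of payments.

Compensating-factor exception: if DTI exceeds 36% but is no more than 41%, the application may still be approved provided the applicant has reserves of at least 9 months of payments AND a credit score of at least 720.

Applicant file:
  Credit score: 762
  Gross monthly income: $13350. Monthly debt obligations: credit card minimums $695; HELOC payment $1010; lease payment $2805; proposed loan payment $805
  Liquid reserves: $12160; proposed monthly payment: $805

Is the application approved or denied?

Credit score 762 ≥ 680 (meets base)
Total debts = (695 + 1,010 + 2,805 + 805) = 5,315. DTI = 5,315/13,350 = 39.8% > 36% — standard DTI limit exceeded.
Liquid reserves cover 12,160/805 = 15.1 months — ≥ 3 required
DTI 39.8% is within the 36%–41% exception band; checking compensating factors.
Override check — reserves: 15.1 mo (ok); score: 762 (ok).
Both compensating conditions met → exception applies.

Approved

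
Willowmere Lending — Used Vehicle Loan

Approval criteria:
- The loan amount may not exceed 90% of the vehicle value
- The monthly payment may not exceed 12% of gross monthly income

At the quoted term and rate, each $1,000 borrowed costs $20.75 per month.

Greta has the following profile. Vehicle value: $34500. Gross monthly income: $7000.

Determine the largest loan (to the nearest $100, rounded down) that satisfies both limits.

$31,000

Payment cap: 12% × $7,000 = $840/month.
At $20.75 per $1,000, that supports 840/20.75 × 1,000 ≈ $40,481 → $40,400.
LTV cap: 90% × $34,500 = $31,050 → $31,000.
Binding constraint: loan-to-value.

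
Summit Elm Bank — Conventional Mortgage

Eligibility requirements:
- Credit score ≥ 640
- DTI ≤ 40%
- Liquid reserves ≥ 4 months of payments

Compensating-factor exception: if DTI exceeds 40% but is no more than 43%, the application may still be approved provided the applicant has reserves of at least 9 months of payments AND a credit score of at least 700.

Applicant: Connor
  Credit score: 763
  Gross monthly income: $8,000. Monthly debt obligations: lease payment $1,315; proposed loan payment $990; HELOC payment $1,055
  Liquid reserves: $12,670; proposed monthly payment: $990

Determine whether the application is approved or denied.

Credit score 763 ≥ 640 (meets base)
Total debts = (1,315 + 990 + 1,055) = 3,360. DTI: 3,360 ÷ 8,000 = 42%, over the 40% base limit.
Reserves: 12,670 ÷ 990 = 12.8 months (meets 4-month minimum)
DTI 42% is within the 40%–43% exception band; checking compensating factors.
Reserves 12.8 ≥ 9 months; credit score 763 ≥ 700.
Both compensating conditions met → exception applies.

Approved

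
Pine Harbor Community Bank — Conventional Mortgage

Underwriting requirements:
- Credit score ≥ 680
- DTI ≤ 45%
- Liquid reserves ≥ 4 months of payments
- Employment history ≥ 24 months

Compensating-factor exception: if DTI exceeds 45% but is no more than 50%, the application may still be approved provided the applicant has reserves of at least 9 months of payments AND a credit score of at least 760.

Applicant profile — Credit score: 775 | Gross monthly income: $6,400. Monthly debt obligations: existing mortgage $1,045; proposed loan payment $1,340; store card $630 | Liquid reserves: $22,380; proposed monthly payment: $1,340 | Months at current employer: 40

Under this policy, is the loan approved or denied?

Approved

Credit score 775 ≥ 680 (meets base)
Total debts = (1,045 + 1,340 + 630) = 3,015. DTI = 3,015/6,400 = 47.1% > 45% — standard DTI limit exceeded.
Liquid reserves cover 22,380/1,340 = 16.7 months — ≥ 4 required
Employment 40 ≥ 24 months
DTI 47.1% is within the 45%–50% exception band; checking compensating factors.
Override check — reserves: 16.7 mo (ok); score: 775 (ok).
Both override conditions satisfied; DTI exception granted.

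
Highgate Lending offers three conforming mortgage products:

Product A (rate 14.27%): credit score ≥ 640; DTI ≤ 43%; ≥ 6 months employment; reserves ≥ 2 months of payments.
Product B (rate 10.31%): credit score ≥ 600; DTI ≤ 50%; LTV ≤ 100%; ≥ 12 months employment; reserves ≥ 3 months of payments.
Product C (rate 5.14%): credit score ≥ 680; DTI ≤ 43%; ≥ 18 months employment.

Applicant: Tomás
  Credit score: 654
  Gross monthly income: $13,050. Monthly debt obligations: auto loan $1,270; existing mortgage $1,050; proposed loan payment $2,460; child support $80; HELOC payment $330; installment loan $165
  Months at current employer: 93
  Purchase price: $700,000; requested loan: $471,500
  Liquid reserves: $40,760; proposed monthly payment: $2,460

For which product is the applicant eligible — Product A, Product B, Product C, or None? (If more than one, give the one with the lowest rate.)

Total debts = (1,270 + 1,050 + 2,460 + 80 + 330 + 165) = 5,355; DTI = 5,355/13,050 = 41%.
LTV = 471,500/700,000 = 67.4%.
Reserves = 40,760/2,460 = 16.6 months.
Product A: score 654 ≥ 640; DTI 41% ≤ 43%; employment 93 ≥ 6 mo; reserves 16.6 ≥ 2 mo → qualifies.
Product B: score 654 ≥ 600; DTI 41% ≤ 50%; LTV 67.4% ≤ 100%; employment 93 ≥ 12 mo; reserves 16.6 ≥ 3 mo → qualifies.
Product C: score 654 < 680; DTI 41% ≤ 43%; employment 93 ≥ 18 mo → does not qualify.
Qualifying: Product A, Product B. Lowest rate is 10.31% → Product B.

Product B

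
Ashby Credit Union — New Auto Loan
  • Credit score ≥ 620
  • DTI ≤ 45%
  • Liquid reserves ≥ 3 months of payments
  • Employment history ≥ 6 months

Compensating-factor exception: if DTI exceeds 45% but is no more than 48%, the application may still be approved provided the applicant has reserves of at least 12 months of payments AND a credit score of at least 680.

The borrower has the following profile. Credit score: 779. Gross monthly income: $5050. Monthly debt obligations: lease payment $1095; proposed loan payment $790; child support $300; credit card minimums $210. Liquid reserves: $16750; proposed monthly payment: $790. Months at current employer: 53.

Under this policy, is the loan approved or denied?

Credit score 779 ≥ 620 (meets base)
Total debts = (1,095 + 790 + 300 + 210) = 2,395. DTI = 2,395/5,050 = 47.4% > 45% — standard DTI limit exceeded.
Liquid reserves cover 16,750/790 = 21.2 months — ≥ 3 required
Employment 53 ≥ 6 months
47.4% falls in the override range (45%–48%), so the compensating-factor test applies.
Override check — reserves: 21.2 mo (ok); score: 779 (ok).
Both compensating conditions met → exception applies.

Approved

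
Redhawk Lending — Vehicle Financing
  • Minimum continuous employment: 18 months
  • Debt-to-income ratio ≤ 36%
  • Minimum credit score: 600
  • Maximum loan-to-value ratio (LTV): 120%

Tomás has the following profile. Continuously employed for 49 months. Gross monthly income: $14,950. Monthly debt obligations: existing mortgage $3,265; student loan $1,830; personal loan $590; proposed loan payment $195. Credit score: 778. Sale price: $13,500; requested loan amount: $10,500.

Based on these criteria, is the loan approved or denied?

Employment 49 ≥ 18 months
Total monthly debts = (3,265 + 1,830 + 590 + 195) = 5,880. DTI = 5,880/14,950 = 39.3% > 36%
Credit score 778 ≥ 600 (meets)
LTV = 10,500/13,500 = 77.8% ≤ 120%
Fails on DTI.

Denied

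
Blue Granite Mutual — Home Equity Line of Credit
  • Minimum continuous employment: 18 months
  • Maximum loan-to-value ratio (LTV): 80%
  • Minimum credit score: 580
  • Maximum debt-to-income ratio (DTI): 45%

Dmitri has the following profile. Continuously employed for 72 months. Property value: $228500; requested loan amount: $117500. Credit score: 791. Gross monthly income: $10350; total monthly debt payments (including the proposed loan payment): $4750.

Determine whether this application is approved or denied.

Denied

Employment 72 ≥ 18 months
LTV = 117,500/228,500 = 51.4% ≤ 80%
Credit score 791 ≥ 580 (meets)
DTI: 4,750 ÷ 10,350 = 45.9%, exceeds the 45% cap
Fails on DTI.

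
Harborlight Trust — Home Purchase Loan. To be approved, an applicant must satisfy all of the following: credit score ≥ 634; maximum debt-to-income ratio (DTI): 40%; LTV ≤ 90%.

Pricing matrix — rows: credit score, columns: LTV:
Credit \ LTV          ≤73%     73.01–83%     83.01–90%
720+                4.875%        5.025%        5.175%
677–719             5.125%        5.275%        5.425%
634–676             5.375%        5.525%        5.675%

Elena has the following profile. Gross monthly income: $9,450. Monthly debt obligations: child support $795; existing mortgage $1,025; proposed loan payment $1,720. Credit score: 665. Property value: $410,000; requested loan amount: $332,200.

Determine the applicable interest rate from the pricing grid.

Credit score 665 ≥ 634; Total monthly debts = (795 + 1,025 + 1,720) = 3,540. DTI = 3,540/9,450 = 37.5% ≤ 40%
LTV: 332,200 ÷ 410,000 = 81%, within 90% cap
Credit 665 → row 634–676; LTV 81% → column 73.01–83%. Grid cell → 5.525%.

5.525%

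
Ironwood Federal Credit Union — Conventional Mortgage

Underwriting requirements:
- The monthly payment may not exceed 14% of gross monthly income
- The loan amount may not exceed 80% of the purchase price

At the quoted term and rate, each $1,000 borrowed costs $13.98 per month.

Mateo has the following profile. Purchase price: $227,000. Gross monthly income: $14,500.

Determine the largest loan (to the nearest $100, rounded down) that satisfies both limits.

Payment cap: 14% × $14,500 = $2,030/month.
At $13.98 per $1,000, that supports 2,030/13.98 × 1,000 ≈ $145,207 → $145,200.
LTV cap: 80% × $227,000 = $181,600 → $181,600.
Binding constraint: payment-to-income.

$145,200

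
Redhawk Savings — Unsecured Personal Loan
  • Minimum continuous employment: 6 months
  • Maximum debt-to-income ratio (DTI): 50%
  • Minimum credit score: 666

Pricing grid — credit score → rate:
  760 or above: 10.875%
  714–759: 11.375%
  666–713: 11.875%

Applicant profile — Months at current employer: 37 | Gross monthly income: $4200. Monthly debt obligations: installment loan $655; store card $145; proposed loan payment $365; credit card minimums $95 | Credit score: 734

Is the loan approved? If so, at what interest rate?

Approved at 11.375%

Credit score 734 ≥ 666 (meets minimum)
Employment 37 ≥ 6 months
Total monthly debts = (655 + 145 + 365 + 95) = 1,260. DTI = 1,260/4,200 = 30% ≤ 50%
All requirements met. Score 734 falls in the 714–759 tier → 11.375%.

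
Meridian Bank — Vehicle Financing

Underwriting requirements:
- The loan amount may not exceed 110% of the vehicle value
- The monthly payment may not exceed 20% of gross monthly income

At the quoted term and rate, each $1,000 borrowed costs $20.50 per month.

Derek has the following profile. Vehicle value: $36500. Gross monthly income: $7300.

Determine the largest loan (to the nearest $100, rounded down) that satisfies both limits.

$40,100

Payment cap: 20% × $7,300 = $1,460/month.
At $20.50 per $1,000, that supports 1,460/20.50 × 1,000 ≈ $71,219 → $71,200.
LTV cap: 110% × $36,500 = $40,150 → $40,100.
Binding constraint: loan-to-value.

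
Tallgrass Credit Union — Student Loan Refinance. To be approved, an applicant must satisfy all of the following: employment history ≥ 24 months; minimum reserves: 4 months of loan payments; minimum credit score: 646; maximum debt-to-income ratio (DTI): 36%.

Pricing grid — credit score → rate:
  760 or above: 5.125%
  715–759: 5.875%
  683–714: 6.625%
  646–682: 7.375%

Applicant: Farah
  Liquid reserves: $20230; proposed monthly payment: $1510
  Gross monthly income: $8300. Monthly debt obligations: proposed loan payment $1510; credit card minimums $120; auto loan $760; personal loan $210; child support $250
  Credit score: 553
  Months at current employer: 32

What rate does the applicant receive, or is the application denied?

Denied

Credit score 553 < 646 (below minimum)
Employment 32 ≥ 24 months
Reserves: 20,230 ÷ 1,510 = 13.4 months (meets 4-month minimum)
Total monthly debts = (1,510 + 120 + 760 + 210 + 250) = 2,850. DTI: 2,850 ÷ 8,300 = 34.3%, within the 36% cap
Not all requirements met → denied.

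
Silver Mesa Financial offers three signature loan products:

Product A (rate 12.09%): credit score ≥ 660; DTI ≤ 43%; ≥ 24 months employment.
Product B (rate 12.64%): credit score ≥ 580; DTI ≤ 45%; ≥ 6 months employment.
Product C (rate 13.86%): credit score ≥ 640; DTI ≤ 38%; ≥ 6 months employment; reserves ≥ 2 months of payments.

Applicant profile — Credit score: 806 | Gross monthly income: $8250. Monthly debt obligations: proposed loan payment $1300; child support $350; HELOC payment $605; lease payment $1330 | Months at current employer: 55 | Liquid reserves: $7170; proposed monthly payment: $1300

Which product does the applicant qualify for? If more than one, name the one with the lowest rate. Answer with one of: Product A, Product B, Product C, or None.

Product B

Total debts = (1,300 + 350 + 605 + 1,330) = 3,585; DTI = 3,585/8,250 = 43.5%.
Reserves = 7,170/1,300 = 5.5 months.
Product A: score 806 ≥ 660; DTI 43.5% > 43%; employment 55 ≥ 24 mo → does not qualify.
Product B: score 806 ≥ 580; DTI 43.5% ≤ 45%; employment 55 ≥ 6 mo → qualifies.
Product C: score 806 ≥ 640; DTI 43.5% > 38%; employment 55 ≥ 6 mo; reserves 5.5 ≥ 2 mo → does not qualify.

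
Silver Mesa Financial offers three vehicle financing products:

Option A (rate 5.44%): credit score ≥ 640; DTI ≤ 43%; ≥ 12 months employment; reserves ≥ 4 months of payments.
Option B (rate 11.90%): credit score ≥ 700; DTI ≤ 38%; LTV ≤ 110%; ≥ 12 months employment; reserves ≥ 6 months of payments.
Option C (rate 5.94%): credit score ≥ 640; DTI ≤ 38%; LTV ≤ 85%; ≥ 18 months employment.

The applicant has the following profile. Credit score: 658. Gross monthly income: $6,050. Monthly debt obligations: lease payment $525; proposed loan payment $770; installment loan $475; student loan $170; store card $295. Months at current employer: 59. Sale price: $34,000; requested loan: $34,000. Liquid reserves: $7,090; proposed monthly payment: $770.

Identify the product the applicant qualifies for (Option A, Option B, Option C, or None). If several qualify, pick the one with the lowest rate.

Option A

Total debts = (525 + 770 + 475 + 170 + 295) = 2,235; DTI = 2,235/6,050 = 36.9%.
LTV = 34,000/34,000 = 100%.
Reserves = 7,090/770 = 9.2 months.
Option A: score 658 ≥ 640; DTI 36.9% ≤ 43%; employment 59 ≥ 12 mo; reserves 9.2 ≥ 4 mo → qualifies.
Option B: score 658 < 700; DTI 36.9% ≤ 38%; LTV 100% ≤ 110%; employment 59 ≥ 12 mo; reserves 9.2 ≥ 6 mo → does not qualify.
Option C: score 658 ≥ 640; DTI 36.9% ≤ 38%; LTV 100% > 85%; employment 59 ≥ 18 mo → does not qualify.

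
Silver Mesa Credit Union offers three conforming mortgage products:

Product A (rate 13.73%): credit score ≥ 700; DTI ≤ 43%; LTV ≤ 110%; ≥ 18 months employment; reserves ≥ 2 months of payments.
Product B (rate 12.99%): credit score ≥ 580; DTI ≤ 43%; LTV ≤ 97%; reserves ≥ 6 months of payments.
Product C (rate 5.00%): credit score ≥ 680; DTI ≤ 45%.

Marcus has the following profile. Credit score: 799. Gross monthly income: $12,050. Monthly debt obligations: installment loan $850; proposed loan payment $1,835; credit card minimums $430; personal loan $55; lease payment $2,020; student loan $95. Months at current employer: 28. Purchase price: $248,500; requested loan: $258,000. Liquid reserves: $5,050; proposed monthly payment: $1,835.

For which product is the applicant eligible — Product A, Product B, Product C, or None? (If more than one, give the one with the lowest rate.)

Total debts = (850 + 1,835 + 430 + 55 + 2,020 + 95) = 5,285; DTI = 5,285/12,050 = 43.9%.
LTV = 258,000/248,500 = 103.8%.
Reserves = 5,050/1,835 = 2.8 months.
Product A: score 799 ≥ 700; DTI 43.9% > 43%; LTV 103.8% ≤ 110%; employment 28 ≥ 18 mo; reserves 2.8 ≥ 2 mo → does not qualify.
Product B: score 799 ≥ 580; DTI 43.9% > 43%; LTV 103.8% > 97%; reserves 2.8 < 6 mo → does not qualify.
Product C: score 799 ≥ 680; DTI 43.9% ≤ 45% → qualifies.

Product C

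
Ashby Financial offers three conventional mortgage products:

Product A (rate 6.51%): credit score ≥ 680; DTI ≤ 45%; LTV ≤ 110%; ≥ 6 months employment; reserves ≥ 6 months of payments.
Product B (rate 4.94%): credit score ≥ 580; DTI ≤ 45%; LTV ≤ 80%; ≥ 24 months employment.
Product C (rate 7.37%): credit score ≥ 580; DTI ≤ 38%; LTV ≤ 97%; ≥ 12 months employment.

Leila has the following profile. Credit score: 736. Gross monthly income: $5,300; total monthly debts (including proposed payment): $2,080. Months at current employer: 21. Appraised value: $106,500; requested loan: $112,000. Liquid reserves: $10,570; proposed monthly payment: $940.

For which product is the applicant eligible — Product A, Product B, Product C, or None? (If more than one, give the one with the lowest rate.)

DTI = 2,080/5,300 = 39.2%.
LTV = 112,000/106,500 = 105.2%.
Reserves = 10,570/940 = 11.2 months.
Product A: score 736 ≥ 680; DTI 39.2% ≤ 45%; LTV 105.2% ≤ 110%; employment 21 ≥ 6 mo; reserves 11.2 ≥ 6 mo → qualifies.
Product B: score 736 ≥ 580; DTI 39.2% ≤ 45%; LTV 105.2% > 80%; employment 21 < 24 mo → does not qualify.
Product C: score 736 ≥ 580; DTI 39.2% > 38%; LTV 105.2% > 97%; employment 21 ≥ 12 mo → does not qualify.

Product A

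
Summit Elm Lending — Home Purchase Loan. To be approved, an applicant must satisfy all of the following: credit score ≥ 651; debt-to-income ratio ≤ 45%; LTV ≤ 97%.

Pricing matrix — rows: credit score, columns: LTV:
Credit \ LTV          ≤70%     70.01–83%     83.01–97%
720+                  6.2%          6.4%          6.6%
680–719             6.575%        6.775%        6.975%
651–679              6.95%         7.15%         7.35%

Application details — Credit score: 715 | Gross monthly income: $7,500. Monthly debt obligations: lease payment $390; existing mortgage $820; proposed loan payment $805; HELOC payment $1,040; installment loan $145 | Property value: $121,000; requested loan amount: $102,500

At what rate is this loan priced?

Credit score 715 ≥ 651; Total monthly debts = (390 + 820 + 805 + 1,040 + 145) = 3,200. DTI = 3,200/7,500 = 42.7% ≤ 45%
LTV = 102,500/121,000 = 84.7% ≤ 97%
Row: 715 falls in 680–719. Column: 84.7% falls in 83.01–97%. Rate = 6.975%.

6.975%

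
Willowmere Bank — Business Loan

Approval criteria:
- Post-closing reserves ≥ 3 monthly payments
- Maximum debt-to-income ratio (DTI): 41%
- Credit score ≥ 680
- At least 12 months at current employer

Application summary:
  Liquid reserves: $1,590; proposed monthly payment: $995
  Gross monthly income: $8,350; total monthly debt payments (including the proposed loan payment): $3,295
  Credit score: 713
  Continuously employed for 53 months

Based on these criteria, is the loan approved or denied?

Reserves: 1,590 ÷ 995 = 1.6 months (below 3-month minimum)
DTI = 3,295/8,350 = 39.5% ≤ 41%
Credit score 713 ≥ 680 (meets)
Employment 53 ≥ 12 months
Fails on reserves.

Denied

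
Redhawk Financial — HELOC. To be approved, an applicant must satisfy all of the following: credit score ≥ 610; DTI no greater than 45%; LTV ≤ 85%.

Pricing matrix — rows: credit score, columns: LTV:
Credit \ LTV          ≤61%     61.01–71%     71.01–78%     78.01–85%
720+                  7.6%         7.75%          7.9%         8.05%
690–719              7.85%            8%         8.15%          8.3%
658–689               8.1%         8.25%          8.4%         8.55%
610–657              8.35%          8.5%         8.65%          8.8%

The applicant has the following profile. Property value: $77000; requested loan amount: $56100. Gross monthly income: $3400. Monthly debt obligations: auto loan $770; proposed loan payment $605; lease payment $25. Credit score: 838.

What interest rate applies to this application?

7.9%

Credit score 838 ≥ 610; Total monthly debts = (770 + 605 + 25) = 1,400. DTI = 1,400/3,400 = 41.2% ≤ 45%
Loan-to-value = 56,100/77,000 = 72.9% — pass (85% max)
Score 838 is in the 720+ band; LTV 72.9% is in the 71.01–78% band → 7.9%.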